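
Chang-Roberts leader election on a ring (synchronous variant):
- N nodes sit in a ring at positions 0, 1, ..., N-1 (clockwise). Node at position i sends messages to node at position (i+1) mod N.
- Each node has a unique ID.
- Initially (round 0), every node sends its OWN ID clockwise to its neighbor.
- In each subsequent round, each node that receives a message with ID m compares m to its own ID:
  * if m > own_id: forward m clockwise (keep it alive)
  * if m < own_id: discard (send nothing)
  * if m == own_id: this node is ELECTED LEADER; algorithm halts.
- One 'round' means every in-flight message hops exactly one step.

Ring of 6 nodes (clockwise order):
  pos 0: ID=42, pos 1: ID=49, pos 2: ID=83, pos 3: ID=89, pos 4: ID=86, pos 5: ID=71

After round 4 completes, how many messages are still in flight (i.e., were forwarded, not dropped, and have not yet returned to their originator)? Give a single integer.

Answer: 2

Derivation:
Round 1: pos1(id49) recv 42: drop; pos2(id83) recv 49: drop; pos3(id89) recv 83: drop; pos4(id86) recv 89: fwd; pos5(id71) recv 86: fwd; pos0(id42) recv 71: fwd
Round 2: pos5(id71) recv 89: fwd; pos0(id42) recv 86: fwd; pos1(id49) recv 71: fwd
Round 3: pos0(id42) recv 89: fwd; pos1(id49) recv 86: fwd; pos2(id83) recv 71: drop
Round 4: pos1(id49) recv 89: fwd; pos2(id83) recv 86: fwd
After round 4: 2 messages still in flight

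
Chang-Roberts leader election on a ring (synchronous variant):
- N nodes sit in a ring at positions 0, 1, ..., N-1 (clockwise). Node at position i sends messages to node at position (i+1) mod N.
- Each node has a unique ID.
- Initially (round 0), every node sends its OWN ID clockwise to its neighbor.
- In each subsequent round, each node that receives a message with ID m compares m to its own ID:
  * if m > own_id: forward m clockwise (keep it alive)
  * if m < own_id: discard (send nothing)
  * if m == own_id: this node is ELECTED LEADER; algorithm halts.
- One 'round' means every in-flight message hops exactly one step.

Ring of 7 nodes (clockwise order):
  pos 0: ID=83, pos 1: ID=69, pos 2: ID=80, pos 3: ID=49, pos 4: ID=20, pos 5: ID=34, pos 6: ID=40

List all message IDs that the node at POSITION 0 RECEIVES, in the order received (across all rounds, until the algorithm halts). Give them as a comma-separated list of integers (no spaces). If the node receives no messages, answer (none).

Round 1: pos1(id69) recv 83: fwd; pos2(id80) recv 69: drop; pos3(id49) recv 80: fwd; pos4(id20) recv 49: fwd; pos5(id34) recv 20: drop; pos6(id40) recv 34: drop; pos0(id83) recv 40: drop
Round 2: pos2(id80) recv 83: fwd; pos4(id20) recv 80: fwd; pos5(id34) recv 49: fwd
Round 3: pos3(id49) recv 83: fwd; pos5(id34) recv 80: fwd; pos6(id40) recv 49: fwd
Round 4: pos4(id20) recv 83: fwd; pos6(id40) recv 80: fwd; pos0(id83) recv 49: drop
Round 5: pos5(id34) recv 83: fwd; pos0(id83) recv 80: drop
Round 6: pos6(id40) recv 83: fwd
Round 7: pos0(id83) recv 83: ELECTED

Answer: 40,49,80,83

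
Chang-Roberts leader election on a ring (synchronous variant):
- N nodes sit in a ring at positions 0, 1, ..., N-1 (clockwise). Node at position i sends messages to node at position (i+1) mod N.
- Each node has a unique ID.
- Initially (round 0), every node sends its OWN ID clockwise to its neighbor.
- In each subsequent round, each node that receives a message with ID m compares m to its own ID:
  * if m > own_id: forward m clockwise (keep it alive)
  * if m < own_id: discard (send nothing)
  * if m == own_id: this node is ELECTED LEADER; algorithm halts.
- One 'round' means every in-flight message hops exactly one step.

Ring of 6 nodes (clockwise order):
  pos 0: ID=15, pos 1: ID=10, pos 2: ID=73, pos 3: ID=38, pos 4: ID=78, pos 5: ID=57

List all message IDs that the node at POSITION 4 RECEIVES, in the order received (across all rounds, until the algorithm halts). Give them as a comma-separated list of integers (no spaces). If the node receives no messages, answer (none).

Answer: 38,73,78

Derivation:
Round 1: pos1(id10) recv 15: fwd; pos2(id73) recv 10: drop; pos3(id38) recv 73: fwd; pos4(id78) recv 38: drop; pos5(id57) recv 78: fwd; pos0(id15) recv 57: fwd
Round 2: pos2(id73) recv 15: drop; pos4(id78) recv 73: drop; pos0(id15) recv 78: fwd; pos1(id10) recv 57: fwd
Round 3: pos1(id10) recv 78: fwd; pos2(id73) recv 57: drop
Round 4: pos2(id73) recv 78: fwd
Round 5: pos3(id38) recv 78: fwd
Round 6: pos4(id78) recv 78: ELECTED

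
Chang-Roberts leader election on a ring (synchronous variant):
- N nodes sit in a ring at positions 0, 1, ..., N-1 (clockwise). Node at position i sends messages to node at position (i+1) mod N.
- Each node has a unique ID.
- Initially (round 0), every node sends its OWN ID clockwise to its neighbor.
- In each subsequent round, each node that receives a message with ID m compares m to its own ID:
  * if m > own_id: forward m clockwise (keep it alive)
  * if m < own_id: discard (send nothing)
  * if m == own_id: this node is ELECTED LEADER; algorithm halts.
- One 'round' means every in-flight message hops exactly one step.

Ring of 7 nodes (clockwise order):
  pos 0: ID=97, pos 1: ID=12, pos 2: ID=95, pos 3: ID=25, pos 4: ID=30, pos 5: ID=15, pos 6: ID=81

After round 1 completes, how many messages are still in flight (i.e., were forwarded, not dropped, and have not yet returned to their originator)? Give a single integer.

Answer: 3

Derivation:
Round 1: pos1(id12) recv 97: fwd; pos2(id95) recv 12: drop; pos3(id25) recv 95: fwd; pos4(id30) recv 25: drop; pos5(id15) recv 30: fwd; pos6(id81) recv 15: drop; pos0(id97) recv 81: drop
After round 1: 3 messages still in flight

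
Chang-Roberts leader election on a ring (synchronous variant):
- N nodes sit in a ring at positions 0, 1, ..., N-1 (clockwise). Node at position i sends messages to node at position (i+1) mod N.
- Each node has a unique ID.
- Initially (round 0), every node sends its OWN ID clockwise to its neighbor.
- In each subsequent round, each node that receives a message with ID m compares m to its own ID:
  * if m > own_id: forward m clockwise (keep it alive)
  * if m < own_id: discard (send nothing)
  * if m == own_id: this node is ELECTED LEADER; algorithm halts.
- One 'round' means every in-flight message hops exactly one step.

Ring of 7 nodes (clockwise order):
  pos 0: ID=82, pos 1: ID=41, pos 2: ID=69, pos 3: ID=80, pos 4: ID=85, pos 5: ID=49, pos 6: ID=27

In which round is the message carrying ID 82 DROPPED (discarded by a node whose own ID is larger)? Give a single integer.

Answer: 4

Derivation:
Round 1: pos1(id41) recv 82: fwd; pos2(id69) recv 41: drop; pos3(id80) recv 69: drop; pos4(id85) recv 80: drop; pos5(id49) recv 85: fwd; pos6(id27) recv 49: fwd; pos0(id82) recv 27: drop
Round 2: pos2(id69) recv 82: fwd; pos6(id27) recv 85: fwd; pos0(id82) recv 49: drop
Round 3: pos3(id80) recv 82: fwd; pos0(id82) recv 85: fwd
Round 4: pos4(id85) recv 82: drop; pos1(id41) recv 85: fwd
Round 5: pos2(id69) recv 85: fwd
Round 6: pos3(id80) recv 85: fwd
Round 7: pos4(id85) recv 85: ELECTED
Message ID 82 originates at pos 0; dropped at pos 4 in round 4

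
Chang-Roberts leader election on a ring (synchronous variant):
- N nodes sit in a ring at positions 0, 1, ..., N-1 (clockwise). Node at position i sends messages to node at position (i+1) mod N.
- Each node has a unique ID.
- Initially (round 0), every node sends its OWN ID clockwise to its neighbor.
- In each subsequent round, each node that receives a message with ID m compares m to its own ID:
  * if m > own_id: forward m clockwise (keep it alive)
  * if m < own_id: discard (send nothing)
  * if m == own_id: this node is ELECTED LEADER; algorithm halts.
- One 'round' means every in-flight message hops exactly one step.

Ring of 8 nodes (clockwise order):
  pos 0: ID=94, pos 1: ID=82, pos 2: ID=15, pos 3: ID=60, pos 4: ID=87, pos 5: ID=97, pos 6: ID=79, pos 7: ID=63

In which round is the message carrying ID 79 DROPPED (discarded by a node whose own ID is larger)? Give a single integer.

Round 1: pos1(id82) recv 94: fwd; pos2(id15) recv 82: fwd; pos3(id60) recv 15: drop; pos4(id87) recv 60: drop; pos5(id97) recv 87: drop; pos6(id79) recv 97: fwd; pos7(id63) recv 79: fwd; pos0(id94) recv 63: drop
Round 2: pos2(id15) recv 94: fwd; pos3(id60) recv 82: fwd; pos7(id63) recv 97: fwd; pos0(id94) recv 79: drop
Round 3: pos3(id60) recv 94: fwd; pos4(id87) recv 82: drop; pos0(id94) recv 97: fwd
Round 4: pos4(id87) recv 94: fwd; pos1(id82) recv 97: fwd
Round 5: pos5(id97) recv 94: drop; pos2(id15) recv 97: fwd
Round 6: pos3(id60) recv 97: fwd
Round 7: pos4(id87) recv 97: fwd
Round 8: pos5(id97) recv 97: ELECTED
Message ID 79 originates at pos 6; dropped at pos 0 in round 2

Answer: 2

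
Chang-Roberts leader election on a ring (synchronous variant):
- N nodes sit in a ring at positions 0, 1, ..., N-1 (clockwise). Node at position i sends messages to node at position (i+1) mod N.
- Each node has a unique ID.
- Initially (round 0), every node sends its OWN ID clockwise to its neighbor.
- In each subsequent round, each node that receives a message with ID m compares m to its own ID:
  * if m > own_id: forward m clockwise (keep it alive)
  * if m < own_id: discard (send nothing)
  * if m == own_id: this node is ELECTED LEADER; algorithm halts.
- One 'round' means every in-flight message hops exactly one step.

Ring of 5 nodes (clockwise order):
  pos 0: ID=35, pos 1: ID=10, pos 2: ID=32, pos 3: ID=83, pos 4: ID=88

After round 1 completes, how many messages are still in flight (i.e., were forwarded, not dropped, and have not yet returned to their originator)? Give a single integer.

Round 1: pos1(id10) recv 35: fwd; pos2(id32) recv 10: drop; pos3(id83) recv 32: drop; pos4(id88) recv 83: drop; pos0(id35) recv 88: fwd
After round 1: 2 messages still in flight

Answer: 2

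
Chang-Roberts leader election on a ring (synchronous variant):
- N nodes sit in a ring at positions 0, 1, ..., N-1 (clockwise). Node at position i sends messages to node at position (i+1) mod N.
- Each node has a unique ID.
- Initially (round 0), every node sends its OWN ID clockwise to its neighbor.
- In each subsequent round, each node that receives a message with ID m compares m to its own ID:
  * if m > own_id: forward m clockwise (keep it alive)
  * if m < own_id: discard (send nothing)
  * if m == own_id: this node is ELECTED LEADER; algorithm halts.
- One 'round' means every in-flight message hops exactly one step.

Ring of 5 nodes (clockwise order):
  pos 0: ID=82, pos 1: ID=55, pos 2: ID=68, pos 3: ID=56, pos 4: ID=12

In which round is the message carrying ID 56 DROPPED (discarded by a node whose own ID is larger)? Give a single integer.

Answer: 2

Derivation:
Round 1: pos1(id55) recv 82: fwd; pos2(id68) recv 55: drop; pos3(id56) recv 68: fwd; pos4(id12) recv 56: fwd; pos0(id82) recv 12: drop
Round 2: pos2(id68) recv 82: fwd; pos4(id12) recv 68: fwd; pos0(id82) recv 56: drop
Round 3: pos3(id56) recv 82: fwd; pos0(id82) recv 68: drop
Round 4: pos4(id12) recv 82: fwd
Round 5: pos0(id82) recv 82: ELECTED
Message ID 56 originates at pos 3; dropped at pos 0 in round 2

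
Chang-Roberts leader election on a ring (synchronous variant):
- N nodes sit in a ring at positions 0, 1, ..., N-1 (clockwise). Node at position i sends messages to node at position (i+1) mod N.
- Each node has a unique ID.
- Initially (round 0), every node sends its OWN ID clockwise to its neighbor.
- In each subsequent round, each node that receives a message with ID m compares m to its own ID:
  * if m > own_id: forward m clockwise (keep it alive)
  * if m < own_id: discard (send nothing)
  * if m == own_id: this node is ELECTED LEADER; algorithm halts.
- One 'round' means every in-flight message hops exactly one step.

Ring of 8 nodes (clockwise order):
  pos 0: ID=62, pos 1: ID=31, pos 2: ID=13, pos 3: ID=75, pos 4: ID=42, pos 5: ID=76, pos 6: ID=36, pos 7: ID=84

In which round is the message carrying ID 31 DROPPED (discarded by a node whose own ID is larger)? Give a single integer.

Round 1: pos1(id31) recv 62: fwd; pos2(id13) recv 31: fwd; pos3(id75) recv 13: drop; pos4(id42) recv 75: fwd; pos5(id76) recv 42: drop; pos6(id36) recv 76: fwd; pos7(id84) recv 36: drop; pos0(id62) recv 84: fwd
Round 2: pos2(id13) recv 62: fwd; pos3(id75) recv 31: drop; pos5(id76) recv 75: drop; pos7(id84) recv 76: drop; pos1(id31) recv 84: fwd
Round 3: pos3(id75) recv 62: drop; pos2(id13) recv 84: fwd
Round 4: pos3(id75) recv 84: fwd
Round 5: pos4(id42) recv 84: fwd
Round 6: pos5(id76) recv 84: fwd
Round 7: pos6(id36) recv 84: fwd
Round 8: pos7(id84) recv 84: ELECTED
Message ID 31 originates at pos 1; dropped at pos 3 in round 2

Answer: 2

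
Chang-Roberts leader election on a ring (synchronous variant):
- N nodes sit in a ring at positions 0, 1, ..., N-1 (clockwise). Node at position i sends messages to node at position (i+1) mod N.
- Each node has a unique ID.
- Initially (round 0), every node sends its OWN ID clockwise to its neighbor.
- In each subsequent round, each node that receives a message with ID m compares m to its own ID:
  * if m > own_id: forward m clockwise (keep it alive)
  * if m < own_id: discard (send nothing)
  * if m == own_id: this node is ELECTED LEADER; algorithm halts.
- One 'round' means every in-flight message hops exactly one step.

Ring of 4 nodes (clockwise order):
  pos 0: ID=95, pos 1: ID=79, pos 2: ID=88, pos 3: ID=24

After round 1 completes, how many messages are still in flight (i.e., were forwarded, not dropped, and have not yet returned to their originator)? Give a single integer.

Round 1: pos1(id79) recv 95: fwd; pos2(id88) recv 79: drop; pos3(id24) recv 88: fwd; pos0(id95) recv 24: drop
After round 1: 2 messages still in flight

Answer: 2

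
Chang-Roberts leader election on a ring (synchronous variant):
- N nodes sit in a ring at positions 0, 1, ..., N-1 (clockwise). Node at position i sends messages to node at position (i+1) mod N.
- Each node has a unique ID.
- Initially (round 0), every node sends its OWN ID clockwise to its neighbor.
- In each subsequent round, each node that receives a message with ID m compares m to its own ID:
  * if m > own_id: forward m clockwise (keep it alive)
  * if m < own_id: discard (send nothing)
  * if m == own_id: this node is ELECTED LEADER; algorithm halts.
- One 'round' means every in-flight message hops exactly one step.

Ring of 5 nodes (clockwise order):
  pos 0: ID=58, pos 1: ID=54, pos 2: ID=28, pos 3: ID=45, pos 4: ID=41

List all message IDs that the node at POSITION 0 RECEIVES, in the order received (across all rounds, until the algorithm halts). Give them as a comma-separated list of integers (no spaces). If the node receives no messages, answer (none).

Answer: 41,45,54,58

Derivation:
Round 1: pos1(id54) recv 58: fwd; pos2(id28) recv 54: fwd; pos3(id45) recv 28: drop; pos4(id41) recv 45: fwd; pos0(id58) recv 41: drop
Round 2: pos2(id28) recv 58: fwd; pos3(id45) recv 54: fwd; pos0(id58) recv 45: drop
Round 3: pos3(id45) recv 58: fwd; pos4(id41) recv 54: fwd
Round 4: pos4(id41) recv 58: fwd; pos0(id58) recv 54: drop
Round 5: pos0(id58) recv 58: ELECTED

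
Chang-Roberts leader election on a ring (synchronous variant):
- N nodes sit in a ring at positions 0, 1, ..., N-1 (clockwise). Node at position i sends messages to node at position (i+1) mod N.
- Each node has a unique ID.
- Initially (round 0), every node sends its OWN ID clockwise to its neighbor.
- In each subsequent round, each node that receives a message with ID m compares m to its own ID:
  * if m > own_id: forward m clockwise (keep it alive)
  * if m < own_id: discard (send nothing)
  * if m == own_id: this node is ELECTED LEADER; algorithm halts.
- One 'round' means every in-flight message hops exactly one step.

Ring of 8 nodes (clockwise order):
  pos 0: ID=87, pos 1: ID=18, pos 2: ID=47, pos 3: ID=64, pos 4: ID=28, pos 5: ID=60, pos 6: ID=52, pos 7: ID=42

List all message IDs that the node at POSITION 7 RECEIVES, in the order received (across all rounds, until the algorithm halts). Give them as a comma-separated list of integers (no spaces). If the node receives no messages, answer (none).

Round 1: pos1(id18) recv 87: fwd; pos2(id47) recv 18: drop; pos3(id64) recv 47: drop; pos4(id28) recv 64: fwd; pos5(id60) recv 28: drop; pos6(id52) recv 60: fwd; pos7(id42) recv 52: fwd; pos0(id87) recv 42: drop
Round 2: pos2(id47) recv 87: fwd; pos5(id60) recv 64: fwd; pos7(id42) recv 60: fwd; pos0(id87) recv 52: drop
Round 3: pos3(id64) recv 87: fwd; pos6(id52) recv 64: fwd; pos0(id87) recv 60: drop
Round 4: pos4(id28) recv 87: fwd; pos7(id42) recv 64: fwd
Round 5: pos5(id60) recv 87: fwd; pos0(id87) recv 64: drop
Round 6: pos6(id52) recv 87: fwd
Round 7: pos7(id42) recv 87: fwd
Round 8: pos0(id87) recv 87: ELECTED

Answer: 52,60,64,87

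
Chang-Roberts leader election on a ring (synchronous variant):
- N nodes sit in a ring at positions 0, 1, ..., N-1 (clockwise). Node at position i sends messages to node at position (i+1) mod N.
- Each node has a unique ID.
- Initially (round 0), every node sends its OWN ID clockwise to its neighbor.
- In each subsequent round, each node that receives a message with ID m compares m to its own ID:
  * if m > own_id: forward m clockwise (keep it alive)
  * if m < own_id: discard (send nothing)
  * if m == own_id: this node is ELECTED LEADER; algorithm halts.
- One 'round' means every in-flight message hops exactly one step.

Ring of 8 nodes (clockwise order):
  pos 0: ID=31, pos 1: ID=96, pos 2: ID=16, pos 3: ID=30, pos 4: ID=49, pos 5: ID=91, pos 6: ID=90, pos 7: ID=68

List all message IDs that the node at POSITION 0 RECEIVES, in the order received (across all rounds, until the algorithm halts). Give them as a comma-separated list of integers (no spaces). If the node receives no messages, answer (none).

Round 1: pos1(id96) recv 31: drop; pos2(id16) recv 96: fwd; pos3(id30) recv 16: drop; pos4(id49) recv 30: drop; pos5(id91) recv 49: drop; pos6(id90) recv 91: fwd; pos7(id68) recv 90: fwd; pos0(id31) recv 68: fwd
Round 2: pos3(id30) recv 96: fwd; pos7(id68) recv 91: fwd; pos0(id31) recv 90: fwd; pos1(id96) recv 68: drop
Round 3: pos4(id49) recv 96: fwd; pos0(id31) recv 91: fwd; pos1(id96) recv 90: drop
Round 4: pos5(id91) recv 96: fwd; pos1(id96) recv 91: drop
Round 5: pos6(id90) recv 96: fwd
Round 6: pos7(id68) recv 96: fwd
Round 7: pos0(id31) recv 96: fwd
Round 8: pos1(id96) recv 96: ELECTED

Answer: 68,90,91,96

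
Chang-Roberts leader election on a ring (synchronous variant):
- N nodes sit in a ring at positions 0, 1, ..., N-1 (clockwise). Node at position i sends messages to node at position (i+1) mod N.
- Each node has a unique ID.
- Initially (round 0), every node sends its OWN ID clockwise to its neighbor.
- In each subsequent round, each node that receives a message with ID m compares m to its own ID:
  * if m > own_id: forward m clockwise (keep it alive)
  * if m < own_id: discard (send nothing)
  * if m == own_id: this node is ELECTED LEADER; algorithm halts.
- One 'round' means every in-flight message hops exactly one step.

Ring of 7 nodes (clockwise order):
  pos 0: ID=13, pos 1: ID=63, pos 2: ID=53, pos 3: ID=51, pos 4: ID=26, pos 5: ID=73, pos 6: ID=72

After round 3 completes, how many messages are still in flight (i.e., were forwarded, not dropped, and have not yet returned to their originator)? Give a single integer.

Answer: 3

Derivation:
Round 1: pos1(id63) recv 13: drop; pos2(id53) recv 63: fwd; pos3(id51) recv 53: fwd; pos4(id26) recv 51: fwd; pos5(id73) recv 26: drop; pos6(id72) recv 73: fwd; pos0(id13) recv 72: fwd
Round 2: pos3(id51) recv 63: fwd; pos4(id26) recv 53: fwd; pos5(id73) recv 51: drop; pos0(id13) recv 73: fwd; pos1(id63) recv 72: fwd
Round 3: pos4(id26) recv 63: fwd; pos5(id73) recv 53: drop; pos1(id63) recv 73: fwd; pos2(id53) recv 72: fwd
After round 3: 3 messages still in flight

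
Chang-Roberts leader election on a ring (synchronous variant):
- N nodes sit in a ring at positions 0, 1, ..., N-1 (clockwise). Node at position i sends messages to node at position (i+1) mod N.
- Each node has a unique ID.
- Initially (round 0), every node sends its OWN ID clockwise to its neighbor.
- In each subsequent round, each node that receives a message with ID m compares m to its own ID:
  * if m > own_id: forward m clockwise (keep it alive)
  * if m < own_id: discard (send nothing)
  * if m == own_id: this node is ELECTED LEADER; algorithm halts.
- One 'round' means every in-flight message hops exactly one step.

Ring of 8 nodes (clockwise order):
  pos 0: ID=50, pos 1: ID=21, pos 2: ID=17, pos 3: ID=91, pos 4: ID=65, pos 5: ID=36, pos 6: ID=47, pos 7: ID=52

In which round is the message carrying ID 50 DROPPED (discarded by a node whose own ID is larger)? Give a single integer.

Answer: 3

Derivation:
Round 1: pos1(id21) recv 50: fwd; pos2(id17) recv 21: fwd; pos3(id91) recv 17: drop; pos4(id65) recv 91: fwd; pos5(id36) recv 65: fwd; pos6(id47) recv 36: drop; pos7(id52) recv 47: drop; pos0(id50) recv 52: fwd
Round 2: pos2(id17) recv 50: fwd; pos3(id91) recv 21: drop; pos5(id36) recv 91: fwd; pos6(id47) recv 65: fwd; pos1(id21) recv 52: fwd
Round 3: pos3(id91) recv 50: drop; pos6(id47) recv 91: fwd; pos7(id52) recv 65: fwd; pos2(id17) recv 52: fwd
Round 4: pos7(id52) recv 91: fwd; pos0(id50) recv 65: fwd; pos3(id91) recv 52: drop
Round 5: pos0(id50) recv 91: fwd; pos1(id21) recv 65: fwd
Round 6: pos1(id21) recv 91: fwd; pos2(id17) recv 65: fwd
Round 7: pos2(id17) recv 91: fwd; pos3(id91) recv 65: drop
Round 8: pos3(id91) recv 91: ELECTED
Message ID 50 originates at pos 0; dropped at pos 3 in round 3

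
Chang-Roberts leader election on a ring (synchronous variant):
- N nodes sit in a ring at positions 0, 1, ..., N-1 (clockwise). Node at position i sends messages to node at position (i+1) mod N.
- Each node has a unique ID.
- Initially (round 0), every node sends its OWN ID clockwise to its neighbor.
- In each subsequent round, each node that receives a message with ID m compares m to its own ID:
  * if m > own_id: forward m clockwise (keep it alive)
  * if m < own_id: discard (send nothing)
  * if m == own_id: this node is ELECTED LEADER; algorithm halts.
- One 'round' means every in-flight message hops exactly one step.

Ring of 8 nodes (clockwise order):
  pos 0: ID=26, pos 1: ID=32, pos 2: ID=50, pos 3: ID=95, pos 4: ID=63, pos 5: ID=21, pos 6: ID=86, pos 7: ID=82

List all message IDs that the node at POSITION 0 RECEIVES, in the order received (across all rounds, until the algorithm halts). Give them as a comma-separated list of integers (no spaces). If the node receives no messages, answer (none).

Answer: 82,86,95

Derivation:
Round 1: pos1(id32) recv 26: drop; pos2(id50) recv 32: drop; pos3(id95) recv 50: drop; pos4(id63) recv 95: fwd; pos5(id21) recv 63: fwd; pos6(id86) recv 21: drop; pos7(id82) recv 86: fwd; pos0(id26) recv 82: fwd
Round 2: pos5(id21) recv 95: fwd; pos6(id86) recv 63: drop; pos0(id26) recv 86: fwd; pos1(id32) recv 82: fwd
Round 3: pos6(id86) recv 95: fwd; pos1(id32) recv 86: fwd; pos2(id50) recv 82: fwd
Round 4: pos7(id82) recv 95: fwd; pos2(id50) recv 86: fwd; pos3(id95) recv 82: drop
Round 5: pos0(id26) recv 95: fwd; pos3(id95) recv 86: drop
Round 6: pos1(id32) recv 95: fwd
Round 7: pos2(id50) recv 95: fwd
Round 8: pos3(id95) recv 95: ELECTED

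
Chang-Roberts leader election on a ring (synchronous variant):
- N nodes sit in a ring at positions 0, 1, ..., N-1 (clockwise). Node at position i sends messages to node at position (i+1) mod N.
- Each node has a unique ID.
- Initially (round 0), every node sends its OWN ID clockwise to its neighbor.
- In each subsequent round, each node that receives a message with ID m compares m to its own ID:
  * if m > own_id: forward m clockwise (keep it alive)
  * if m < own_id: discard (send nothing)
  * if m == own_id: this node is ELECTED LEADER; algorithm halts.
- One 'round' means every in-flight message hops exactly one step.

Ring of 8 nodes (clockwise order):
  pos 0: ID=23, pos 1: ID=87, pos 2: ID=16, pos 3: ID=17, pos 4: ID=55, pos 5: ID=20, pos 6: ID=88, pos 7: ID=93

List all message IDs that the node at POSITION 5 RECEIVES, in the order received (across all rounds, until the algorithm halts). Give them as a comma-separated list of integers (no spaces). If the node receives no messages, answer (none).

Round 1: pos1(id87) recv 23: drop; pos2(id16) recv 87: fwd; pos3(id17) recv 16: drop; pos4(id55) recv 17: drop; pos5(id20) recv 55: fwd; pos6(id88) recv 20: drop; pos7(id93) recv 88: drop; pos0(id23) recv 93: fwd
Round 2: pos3(id17) recv 87: fwd; pos6(id88) recv 55: drop; pos1(id87) recv 93: fwd
Round 3: pos4(id55) recv 87: fwd; pos2(id16) recv 93: fwd
Round 4: pos5(id20) recv 87: fwd; pos3(id17) recv 93: fwd
Round 5: pos6(id88) recv 87: drop; pos4(id55) recv 93: fwd
Round 6: pos5(id20) recv 93: fwd
Round 7: pos6(id88) recv 93: fwd
Round 8: pos7(id93) recv 93: ELECTED

Answer: 55,87,93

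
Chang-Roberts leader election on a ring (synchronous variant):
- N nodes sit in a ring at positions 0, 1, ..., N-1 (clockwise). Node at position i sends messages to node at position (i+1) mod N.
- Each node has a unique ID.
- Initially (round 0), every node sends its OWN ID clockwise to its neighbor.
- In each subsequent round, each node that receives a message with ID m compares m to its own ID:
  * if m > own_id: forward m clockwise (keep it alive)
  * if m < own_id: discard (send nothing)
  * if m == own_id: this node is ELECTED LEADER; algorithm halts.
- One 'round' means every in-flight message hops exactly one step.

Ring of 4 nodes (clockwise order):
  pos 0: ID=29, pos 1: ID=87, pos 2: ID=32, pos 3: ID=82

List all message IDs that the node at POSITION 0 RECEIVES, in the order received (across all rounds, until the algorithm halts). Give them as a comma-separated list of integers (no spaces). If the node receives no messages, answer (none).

Answer: 82,87

Derivation:
Round 1: pos1(id87) recv 29: drop; pos2(id32) recv 87: fwd; pos3(id82) recv 32: drop; pos0(id29) recv 82: fwd
Round 2: pos3(id82) recv 87: fwd; pos1(id87) recv 82: drop
Round 3: pos0(id29) recv 87: fwd
Round 4: pos1(id87) recv 87: ELECTED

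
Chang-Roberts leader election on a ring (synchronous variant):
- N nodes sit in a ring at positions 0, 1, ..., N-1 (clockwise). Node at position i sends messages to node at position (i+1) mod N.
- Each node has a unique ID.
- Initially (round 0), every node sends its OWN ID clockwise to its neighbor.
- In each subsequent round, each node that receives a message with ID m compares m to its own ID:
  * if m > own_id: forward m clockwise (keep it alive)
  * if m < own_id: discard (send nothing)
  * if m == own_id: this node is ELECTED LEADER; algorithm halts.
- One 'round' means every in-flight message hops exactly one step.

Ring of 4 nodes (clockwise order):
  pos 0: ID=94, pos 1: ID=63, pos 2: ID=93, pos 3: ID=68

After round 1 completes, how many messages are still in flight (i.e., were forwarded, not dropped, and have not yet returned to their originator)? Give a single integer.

Round 1: pos1(id63) recv 94: fwd; pos2(id93) recv 63: drop; pos3(id68) recv 93: fwd; pos0(id94) recv 68: drop
After round 1: 2 messages still in flight

Answer: 2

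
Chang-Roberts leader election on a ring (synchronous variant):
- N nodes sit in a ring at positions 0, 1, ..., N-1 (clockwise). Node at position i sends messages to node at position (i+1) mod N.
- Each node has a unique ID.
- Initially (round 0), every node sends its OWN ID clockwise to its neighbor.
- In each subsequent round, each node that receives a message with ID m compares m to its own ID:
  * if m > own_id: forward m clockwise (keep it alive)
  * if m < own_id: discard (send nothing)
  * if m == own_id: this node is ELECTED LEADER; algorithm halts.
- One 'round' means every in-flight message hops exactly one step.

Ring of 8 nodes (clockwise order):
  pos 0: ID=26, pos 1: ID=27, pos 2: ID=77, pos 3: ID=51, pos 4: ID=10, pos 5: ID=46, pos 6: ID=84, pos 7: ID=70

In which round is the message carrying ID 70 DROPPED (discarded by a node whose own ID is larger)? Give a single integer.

Round 1: pos1(id27) recv 26: drop; pos2(id77) recv 27: drop; pos3(id51) recv 77: fwd; pos4(id10) recv 51: fwd; pos5(id46) recv 10: drop; pos6(id84) recv 46: drop; pos7(id70) recv 84: fwd; pos0(id26) recv 70: fwd
Round 2: pos4(id10) recv 77: fwd; pos5(id46) recv 51: fwd; pos0(id26) recv 84: fwd; pos1(id27) recv 70: fwd
Round 3: pos5(id46) recv 77: fwd; pos6(id84) recv 51: drop; pos1(id27) recv 84: fwd; pos2(id77) recv 70: drop
Round 4: pos6(id84) recv 77: drop; pos2(id77) recv 84: fwd
Round 5: pos3(id51) recv 84: fwd
Round 6: pos4(id10) recv 84: fwd
Round 7: pos5(id46) recv 84: fwd
Round 8: pos6(id84) recv 84: ELECTED
Message ID 70 originates at pos 7; dropped at pos 2 in round 3

Answer: 3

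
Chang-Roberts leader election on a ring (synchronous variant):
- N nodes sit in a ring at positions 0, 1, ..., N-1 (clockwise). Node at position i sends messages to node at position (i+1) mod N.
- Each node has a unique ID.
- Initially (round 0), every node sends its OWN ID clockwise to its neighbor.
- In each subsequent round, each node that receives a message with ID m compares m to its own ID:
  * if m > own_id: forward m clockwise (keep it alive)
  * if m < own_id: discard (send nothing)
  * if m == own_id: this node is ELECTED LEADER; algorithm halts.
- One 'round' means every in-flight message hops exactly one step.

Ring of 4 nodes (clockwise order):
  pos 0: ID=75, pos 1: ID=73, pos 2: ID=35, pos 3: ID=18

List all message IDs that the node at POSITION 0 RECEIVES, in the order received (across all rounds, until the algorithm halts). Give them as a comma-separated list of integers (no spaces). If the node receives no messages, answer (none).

Answer: 18,35,73,75

Derivation:
Round 1: pos1(id73) recv 75: fwd; pos2(id35) recv 73: fwd; pos3(id18) recv 35: fwd; pos0(id75) recv 18: drop
Round 2: pos2(id35) recv 75: fwd; pos3(id18) recv 73: fwd; pos0(id75) recv 35: drop
Round 3: pos3(id18) recv 75: fwd; pos0(id75) recv 73: drop
Round 4: pos0(id75) recv 75: ELECTED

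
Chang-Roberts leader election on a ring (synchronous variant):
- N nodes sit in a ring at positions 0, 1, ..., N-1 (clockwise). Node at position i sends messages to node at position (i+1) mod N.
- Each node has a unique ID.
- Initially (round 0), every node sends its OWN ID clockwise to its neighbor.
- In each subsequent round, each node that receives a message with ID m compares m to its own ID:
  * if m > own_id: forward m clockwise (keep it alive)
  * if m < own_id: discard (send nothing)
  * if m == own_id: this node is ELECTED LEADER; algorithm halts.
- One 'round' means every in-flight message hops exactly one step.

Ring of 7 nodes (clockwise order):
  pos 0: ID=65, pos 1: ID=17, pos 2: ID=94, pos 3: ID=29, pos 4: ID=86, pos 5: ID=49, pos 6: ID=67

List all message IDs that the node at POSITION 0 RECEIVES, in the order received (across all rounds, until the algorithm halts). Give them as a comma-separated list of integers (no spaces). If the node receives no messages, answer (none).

Answer: 67,86,94

Derivation:
Round 1: pos1(id17) recv 65: fwd; pos2(id94) recv 17: drop; pos3(id29) recv 94: fwd; pos4(id86) recv 29: drop; pos5(id49) recv 86: fwd; pos6(id67) recv 49: drop; pos0(id65) recv 67: fwd
Round 2: pos2(id94) recv 65: drop; pos4(id86) recv 94: fwd; pos6(id67) recv 86: fwd; pos1(id17) recv 67: fwd
Round 3: pos5(id49) recv 94: fwd; pos0(id65) recv 86: fwd; pos2(id94) recv 67: drop
Round 4: pos6(id67) recv 94: fwd; pos1(id17) recv 86: fwd
Round 5: pos0(id65) recv 94: fwd; pos2(id94) recv 86: drop
Round 6: pos1(id17) recv 94: fwd
Round 7: pos2(id94) recv 94: ELECTED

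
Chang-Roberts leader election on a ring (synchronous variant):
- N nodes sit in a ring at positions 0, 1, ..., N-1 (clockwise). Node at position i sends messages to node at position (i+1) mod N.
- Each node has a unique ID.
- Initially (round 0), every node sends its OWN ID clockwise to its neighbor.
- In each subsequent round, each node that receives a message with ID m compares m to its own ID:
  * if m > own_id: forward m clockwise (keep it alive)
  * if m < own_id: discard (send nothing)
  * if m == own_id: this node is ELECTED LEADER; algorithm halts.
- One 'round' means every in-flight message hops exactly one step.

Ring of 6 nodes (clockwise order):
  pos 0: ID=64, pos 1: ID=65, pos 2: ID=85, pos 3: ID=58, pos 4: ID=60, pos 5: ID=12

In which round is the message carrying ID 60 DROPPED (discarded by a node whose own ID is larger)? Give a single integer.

Round 1: pos1(id65) recv 64: drop; pos2(id85) recv 65: drop; pos3(id58) recv 85: fwd; pos4(id60) recv 58: drop; pos5(id12) recv 60: fwd; pos0(id64) recv 12: drop
Round 2: pos4(id60) recv 85: fwd; pos0(id64) recv 60: drop
Round 3: pos5(id12) recv 85: fwd
Round 4: pos0(id64) recv 85: fwd
Round 5: pos1(id65) recv 85: fwd
Round 6: pos2(id85) recv 85: ELECTED
Message ID 60 originates at pos 4; dropped at pos 0 in round 2

Answer: 2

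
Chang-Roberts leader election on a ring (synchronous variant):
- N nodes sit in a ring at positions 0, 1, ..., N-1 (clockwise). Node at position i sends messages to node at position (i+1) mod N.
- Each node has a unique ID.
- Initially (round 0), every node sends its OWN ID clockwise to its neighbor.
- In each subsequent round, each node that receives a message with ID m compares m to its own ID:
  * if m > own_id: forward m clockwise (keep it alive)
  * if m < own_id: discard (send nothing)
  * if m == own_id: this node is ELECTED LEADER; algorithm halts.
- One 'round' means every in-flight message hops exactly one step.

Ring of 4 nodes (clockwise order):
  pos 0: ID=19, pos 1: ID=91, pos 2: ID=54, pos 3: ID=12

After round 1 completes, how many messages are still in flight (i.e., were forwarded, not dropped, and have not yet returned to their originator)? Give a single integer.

Round 1: pos1(id91) recv 19: drop; pos2(id54) recv 91: fwd; pos3(id12) recv 54: fwd; pos0(id19) recv 12: drop
After round 1: 2 messages still in flight

Answer: 2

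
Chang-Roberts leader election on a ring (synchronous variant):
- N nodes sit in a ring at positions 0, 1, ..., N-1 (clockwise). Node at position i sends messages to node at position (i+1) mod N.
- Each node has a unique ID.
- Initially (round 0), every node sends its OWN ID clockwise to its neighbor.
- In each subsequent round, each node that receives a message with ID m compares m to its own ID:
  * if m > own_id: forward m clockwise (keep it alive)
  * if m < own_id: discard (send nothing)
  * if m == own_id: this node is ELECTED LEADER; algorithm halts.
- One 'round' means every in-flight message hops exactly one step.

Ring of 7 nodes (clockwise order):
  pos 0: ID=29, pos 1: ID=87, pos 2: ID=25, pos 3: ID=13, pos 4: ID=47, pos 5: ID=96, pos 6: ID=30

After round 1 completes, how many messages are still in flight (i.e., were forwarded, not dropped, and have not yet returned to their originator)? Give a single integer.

Round 1: pos1(id87) recv 29: drop; pos2(id25) recv 87: fwd; pos3(id13) recv 25: fwd; pos4(id47) recv 13: drop; pos5(id96) recv 47: drop; pos6(id30) recv 96: fwd; pos0(id29) recv 30: fwd
After round 1: 4 messages still in flight

Answer: 4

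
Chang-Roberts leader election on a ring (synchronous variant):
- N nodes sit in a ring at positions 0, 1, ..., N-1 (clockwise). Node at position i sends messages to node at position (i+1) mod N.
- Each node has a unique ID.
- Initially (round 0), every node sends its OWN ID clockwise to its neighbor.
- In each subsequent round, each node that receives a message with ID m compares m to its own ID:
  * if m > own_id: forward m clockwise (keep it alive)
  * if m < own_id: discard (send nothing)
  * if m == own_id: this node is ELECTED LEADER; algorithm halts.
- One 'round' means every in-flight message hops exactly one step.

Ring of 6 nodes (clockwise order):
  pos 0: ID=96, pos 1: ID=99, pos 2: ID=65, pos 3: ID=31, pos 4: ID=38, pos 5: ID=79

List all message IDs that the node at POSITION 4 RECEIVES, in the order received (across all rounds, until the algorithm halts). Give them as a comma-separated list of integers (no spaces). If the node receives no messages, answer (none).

Round 1: pos1(id99) recv 96: drop; pos2(id65) recv 99: fwd; pos3(id31) recv 65: fwd; pos4(id38) recv 31: drop; pos5(id79) recv 38: drop; pos0(id96) recv 79: drop
Round 2: pos3(id31) recv 99: fwd; pos4(id38) recv 65: fwd
Round 3: pos4(id38) recv 99: fwd; pos5(id79) recv 65: drop
Round 4: pos5(id79) recv 99: fwd
Round 5: pos0(id96) recv 99: fwd
Round 6: pos1(id99) recv 99: ELECTED

Answer: 31,65,99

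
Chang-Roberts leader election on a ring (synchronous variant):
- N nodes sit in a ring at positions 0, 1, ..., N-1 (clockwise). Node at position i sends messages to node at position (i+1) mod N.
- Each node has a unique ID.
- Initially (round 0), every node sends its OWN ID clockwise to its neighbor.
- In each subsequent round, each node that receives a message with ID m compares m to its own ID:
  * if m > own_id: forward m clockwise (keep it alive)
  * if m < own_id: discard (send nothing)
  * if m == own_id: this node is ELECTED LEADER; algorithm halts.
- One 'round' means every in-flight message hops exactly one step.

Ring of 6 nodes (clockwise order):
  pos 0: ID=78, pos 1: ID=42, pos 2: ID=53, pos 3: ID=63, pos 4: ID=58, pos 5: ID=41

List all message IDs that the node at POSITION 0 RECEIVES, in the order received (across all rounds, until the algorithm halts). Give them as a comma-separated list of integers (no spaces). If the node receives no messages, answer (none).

Answer: 41,58,63,78

Derivation:
Round 1: pos1(id42) recv 78: fwd; pos2(id53) recv 42: drop; pos3(id63) recv 53: drop; pos4(id58) recv 63: fwd; pos5(id41) recv 58: fwd; pos0(id78) recv 41: drop
Round 2: pos2(id53) recv 78: fwd; pos5(id41) recv 63: fwd; pos0(id78) recv 58: drop
Round 3: pos3(id63) recv 78: fwd; pos0(id78) recv 63: drop
Round 4: pos4(id58) recv 78: fwd
Round 5: pos5(id41) recv 78: fwd
Round 6: pos0(id78) recv 78: ELECTED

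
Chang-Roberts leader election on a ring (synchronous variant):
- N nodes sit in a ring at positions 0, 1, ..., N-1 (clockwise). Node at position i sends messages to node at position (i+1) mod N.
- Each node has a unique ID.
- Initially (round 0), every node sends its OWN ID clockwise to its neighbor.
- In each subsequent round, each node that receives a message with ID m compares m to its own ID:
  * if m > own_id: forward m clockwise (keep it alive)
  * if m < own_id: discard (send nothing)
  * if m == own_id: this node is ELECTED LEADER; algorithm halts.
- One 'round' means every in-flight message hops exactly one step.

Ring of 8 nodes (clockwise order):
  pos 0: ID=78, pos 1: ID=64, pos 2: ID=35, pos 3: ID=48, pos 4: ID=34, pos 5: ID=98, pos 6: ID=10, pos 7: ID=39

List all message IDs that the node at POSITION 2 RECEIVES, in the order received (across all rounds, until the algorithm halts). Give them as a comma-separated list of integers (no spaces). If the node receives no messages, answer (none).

Answer: 64,78,98

Derivation:
Round 1: pos1(id64) recv 78: fwd; pos2(id35) recv 64: fwd; pos3(id48) recv 35: drop; pos4(id34) recv 48: fwd; pos5(id98) recv 34: drop; pos6(id10) recv 98: fwd; pos7(id39) recv 10: drop; pos0(id78) recv 39: drop
Round 2: pos2(id35) recv 78: fwd; pos3(id48) recv 64: fwd; pos5(id98) recv 48: drop; pos7(id39) recv 98: fwd
Round 3: pos3(id48) recv 78: fwd; pos4(id34) recv 64: fwd; pos0(id78) recv 98: fwd
Round 4: pos4(id34) recv 78: fwd; pos5(id98) recv 64: drop; pos1(id64) recv 98: fwd
Round 5: pos5(id98) recv 78: drop; pos2(id35) recv 98: fwd
Round 6: pos3(id48) recv 98: fwd
Round 7: pos4(id34) recv 98: fwd
Round 8: pos5(id98) recv 98: ELECTED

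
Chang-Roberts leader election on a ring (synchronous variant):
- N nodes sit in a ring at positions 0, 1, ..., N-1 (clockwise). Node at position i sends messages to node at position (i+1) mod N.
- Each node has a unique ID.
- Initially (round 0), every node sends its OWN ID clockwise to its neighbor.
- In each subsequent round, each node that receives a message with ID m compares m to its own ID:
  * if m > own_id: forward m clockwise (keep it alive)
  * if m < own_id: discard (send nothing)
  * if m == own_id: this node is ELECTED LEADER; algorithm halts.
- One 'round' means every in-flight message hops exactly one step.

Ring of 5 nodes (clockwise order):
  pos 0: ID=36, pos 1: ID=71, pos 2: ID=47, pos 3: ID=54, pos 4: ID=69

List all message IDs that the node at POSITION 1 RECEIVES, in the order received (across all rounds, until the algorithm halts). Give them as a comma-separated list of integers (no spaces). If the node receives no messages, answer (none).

Round 1: pos1(id71) recv 36: drop; pos2(id47) recv 71: fwd; pos3(id54) recv 47: drop; pos4(id69) recv 54: drop; pos0(id36) recv 69: fwd
Round 2: pos3(id54) recv 71: fwd; pos1(id71) recv 69: drop
Round 3: pos4(id69) recv 71: fwd
Round 4: pos0(id36) recv 71: fwd
Round 5: pos1(id71) recv 71: ELECTED

Answer: 36,69,71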